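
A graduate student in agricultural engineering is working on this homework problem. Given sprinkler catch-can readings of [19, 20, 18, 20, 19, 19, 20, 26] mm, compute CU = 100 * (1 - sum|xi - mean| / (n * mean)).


xbar = 161 / 8 = 20.125
sum|xi - xbar| = 11.750
CU = 100 * (1 - 11.750 / (8 * 20.125))
   = 100 * (1 - 0.0730)
   = 92.70%


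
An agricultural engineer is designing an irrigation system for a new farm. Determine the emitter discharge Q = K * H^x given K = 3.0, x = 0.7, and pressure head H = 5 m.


Q = K * H^x
  = 3.0 * 5^0.7
  = 3.0 * 3.0852
  = 9.26 L/h


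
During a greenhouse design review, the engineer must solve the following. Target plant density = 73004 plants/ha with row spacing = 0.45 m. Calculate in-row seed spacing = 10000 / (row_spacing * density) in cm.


spacing = 10000 / (row_sp * density)
        = 10000 / (0.45 * 73004)
        = 10000 / 32851.80
        = 0.30440 m = 30.44 cm


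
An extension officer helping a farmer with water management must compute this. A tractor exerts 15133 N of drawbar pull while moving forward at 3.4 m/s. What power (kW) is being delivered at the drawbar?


P = F * v / 1000
  = 15133 * 3.4 / 1000
  = 51452.20 / 1000
  = 51.45 kW


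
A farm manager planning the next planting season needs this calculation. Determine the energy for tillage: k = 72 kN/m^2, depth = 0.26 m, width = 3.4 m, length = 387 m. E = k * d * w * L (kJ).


E = k * d * w * L
  = 72 * 0.26 * 3.4 * 387
  = 24631.78 kJ


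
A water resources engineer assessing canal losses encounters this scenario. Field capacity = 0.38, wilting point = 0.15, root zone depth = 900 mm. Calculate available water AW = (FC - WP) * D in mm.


AW = (FC - WP) * D
   = (0.38 - 0.15) * 900
   = 0.23 * 900
   = 207 mm


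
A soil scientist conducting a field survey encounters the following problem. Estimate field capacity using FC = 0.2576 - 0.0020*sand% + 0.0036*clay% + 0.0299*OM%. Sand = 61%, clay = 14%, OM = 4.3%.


FC = 0.2576 - 0.0020*61 + 0.0036*14 + 0.0299*4.3
   = 0.2576 - 0.1220 + 0.0504 + 0.1286
   = 0.3146


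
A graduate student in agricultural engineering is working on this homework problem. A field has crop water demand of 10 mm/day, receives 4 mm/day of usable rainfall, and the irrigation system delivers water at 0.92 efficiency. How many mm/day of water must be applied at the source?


IWR = (ETc - Pe) / Ea
    = (10 - 4) / 0.92
    = 6 / 0.92
    = 6.52 mm/day


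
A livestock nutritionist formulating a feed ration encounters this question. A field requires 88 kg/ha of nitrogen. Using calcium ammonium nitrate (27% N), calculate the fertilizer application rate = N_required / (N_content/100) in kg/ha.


Rate = N_required / (N_content / 100)
     = 88 / (27 / 100)
     = 88 / 0.27
     = 325.93 kg/ha


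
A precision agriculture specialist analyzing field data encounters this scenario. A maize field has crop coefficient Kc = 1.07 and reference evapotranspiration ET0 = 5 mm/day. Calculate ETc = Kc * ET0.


ETc = Kc * ET0
    = 1.07 * 5
    = 5.35 mm/day


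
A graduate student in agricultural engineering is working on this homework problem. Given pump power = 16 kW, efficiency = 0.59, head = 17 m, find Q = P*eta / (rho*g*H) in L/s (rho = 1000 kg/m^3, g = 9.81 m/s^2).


Q = (P * 1000 * eta) / (rho * g * H)
  = (16 * 1000 * 0.59) / (1000 * 9.81 * 17)
  = 9440 / 166770
  = 0.05660 m^3/s = 56.60 L/s


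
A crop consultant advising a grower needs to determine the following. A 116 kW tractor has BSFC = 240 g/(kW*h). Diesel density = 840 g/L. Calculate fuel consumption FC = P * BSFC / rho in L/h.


FC = P * BSFC / rho_fuel
   = 116 * 240 / 840
   = 27840 / 840
   = 33.14 L/h


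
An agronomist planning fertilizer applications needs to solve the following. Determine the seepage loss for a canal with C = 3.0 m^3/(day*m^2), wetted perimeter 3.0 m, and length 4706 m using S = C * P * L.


S = C * P * L
  = 3.0 * 3.0 * 4706
  = 42354 m^3/day


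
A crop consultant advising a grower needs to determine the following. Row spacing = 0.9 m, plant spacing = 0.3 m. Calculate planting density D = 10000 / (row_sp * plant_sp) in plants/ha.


D = 10000 / (row_sp * plant_sp)
  = 10000 / (0.9 * 0.3)
  = 10000 / 0.2700
  = 37037.04 plants/ha


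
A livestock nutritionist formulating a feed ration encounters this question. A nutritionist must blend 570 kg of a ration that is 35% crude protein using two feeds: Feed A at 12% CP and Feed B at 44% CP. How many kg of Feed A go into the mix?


parts_A = CP_b - target = 44 - 35 = 9
parts_B = target - CP_a = 35 - 12 = 23
total_parts = 9 + 23 = 32
Feed A = 570 * 9 / 32 = 160.31 kg
Feed B = 570 * 23 / 32 = 409.69 kg

160.31 kg


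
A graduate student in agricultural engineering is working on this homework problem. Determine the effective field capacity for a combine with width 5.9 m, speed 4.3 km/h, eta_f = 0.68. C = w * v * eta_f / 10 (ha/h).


C = w * v * eta_f / 10
  = 5.9 * 4.3 * 0.68 / 10
  = 17.25 / 10
  = 1.73 ha/h


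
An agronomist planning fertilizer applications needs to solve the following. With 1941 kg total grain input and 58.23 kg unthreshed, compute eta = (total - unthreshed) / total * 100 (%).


eta = (total - unthreshed) / total * 100
    = (1941 - 58.23) / 1941 * 100
    = 1882.77 / 1941 * 100
    = 97%


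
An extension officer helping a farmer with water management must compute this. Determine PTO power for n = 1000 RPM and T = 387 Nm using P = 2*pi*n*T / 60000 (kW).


P = 2*pi*n*T / 60000
  = 2*pi * 1000 * 387 / 60000
  = 2431592.71 / 60000
  = 40.53 kW


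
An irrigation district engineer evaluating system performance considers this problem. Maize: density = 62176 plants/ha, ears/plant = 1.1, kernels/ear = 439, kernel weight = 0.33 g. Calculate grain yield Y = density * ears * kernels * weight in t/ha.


Y = density * ears * kernels * kw
  = 62176 * 1.1 * 439 * 0.33 g/ha
  = 9908180.83 g/ha
  = 9908.18 kg/ha = 9.91 t/ha


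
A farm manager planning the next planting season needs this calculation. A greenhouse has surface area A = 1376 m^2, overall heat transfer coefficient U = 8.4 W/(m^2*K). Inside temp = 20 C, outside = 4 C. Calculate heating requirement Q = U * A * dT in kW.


dT = 20 - (4) = 16 K
Q = U * A * dT
  = 8.4 * 1376 * 16
  = 184934.40 W = 184.93 kW


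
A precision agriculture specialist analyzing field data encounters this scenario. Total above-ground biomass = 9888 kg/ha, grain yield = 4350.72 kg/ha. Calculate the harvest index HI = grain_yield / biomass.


HI = grain_yield / biomass
   = 4350.72 / 9888
   = 0.44


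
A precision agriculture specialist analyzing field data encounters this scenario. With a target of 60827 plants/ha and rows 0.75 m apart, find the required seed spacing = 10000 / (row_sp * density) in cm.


spacing = 10000 / (row_sp * density)
        = 10000 / (0.75 * 60827)
        = 10000 / 45620.25
        = 0.21920 m = 21.92 cm


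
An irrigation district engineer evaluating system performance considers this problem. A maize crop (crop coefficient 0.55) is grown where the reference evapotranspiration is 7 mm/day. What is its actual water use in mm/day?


ETc = Kc * ET0
    = 0.55 * 7
    = 3.85 mm/day


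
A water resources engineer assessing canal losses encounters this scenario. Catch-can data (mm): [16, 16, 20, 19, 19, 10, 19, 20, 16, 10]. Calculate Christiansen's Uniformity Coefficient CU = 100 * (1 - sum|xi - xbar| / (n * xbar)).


xbar = 165 / 10 = 16.500
sum|xi - xbar| = 29
CU = 100 * (1 - 29 / (10 * 16.500))
   = 100 * (1 - 0.1758)
   = 82.42%


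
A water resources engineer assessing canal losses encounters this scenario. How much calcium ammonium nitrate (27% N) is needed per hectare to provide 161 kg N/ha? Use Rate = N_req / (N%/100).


Rate = N_required / (N_content / 100)
     = 161 / (27 / 100)
     = 161 / 0.27
     = 596.30 kg/ha


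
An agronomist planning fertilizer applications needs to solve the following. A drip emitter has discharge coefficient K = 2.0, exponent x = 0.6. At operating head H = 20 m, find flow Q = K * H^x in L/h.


Q = K * H^x
  = 2.0 * 20^0.6
  = 2.0 * 6.0342
  = 12.07 L/h


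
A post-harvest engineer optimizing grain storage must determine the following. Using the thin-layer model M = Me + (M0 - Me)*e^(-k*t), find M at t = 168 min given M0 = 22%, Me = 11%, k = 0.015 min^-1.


M = Me + (M0 - Me) * e^(-k*t)
  = 11 + (22 - 11) * e^(-0.015*168)
  = 11 + 11 * e^(-2.520)
  = 11 + 11 * 0.08046
  = 11 + 0.8851
  = 11.89%


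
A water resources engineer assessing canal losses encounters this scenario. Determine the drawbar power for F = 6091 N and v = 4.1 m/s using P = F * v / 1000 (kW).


P = F * v / 1000
  = 6091 * 4.1 / 1000
  = 24973.10 / 1000
  = 24.97 kW


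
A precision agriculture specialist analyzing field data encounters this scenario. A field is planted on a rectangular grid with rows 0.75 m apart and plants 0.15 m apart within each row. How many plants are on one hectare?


D = 10000 / (row_sp * plant_sp)
  = 10000 / (0.75 * 0.15)
  = 10000 / 0.1125
  = 88888.89 plants/ha


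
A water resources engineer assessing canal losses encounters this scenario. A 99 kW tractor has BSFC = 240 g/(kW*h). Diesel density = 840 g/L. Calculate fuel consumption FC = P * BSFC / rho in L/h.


FC = P * BSFC / rho_fuel
   = 99 * 240 / 840
   = 23760 / 840
   = 28.29 L/h


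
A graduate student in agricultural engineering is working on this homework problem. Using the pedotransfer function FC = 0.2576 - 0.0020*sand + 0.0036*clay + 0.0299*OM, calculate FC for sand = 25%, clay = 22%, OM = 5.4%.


FC = 0.2576 - 0.0020*25 + 0.0036*22 + 0.0299*5.4
   = 0.2576 - 0.0500 + 0.0792 + 0.1615
   = 0.4483


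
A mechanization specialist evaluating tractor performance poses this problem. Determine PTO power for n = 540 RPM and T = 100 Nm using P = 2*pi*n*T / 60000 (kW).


P = 2*pi*n*T / 60000
  = 2*pi * 540 * 100 / 60000
  = 339292.01 / 60000
  = 5.65 kW


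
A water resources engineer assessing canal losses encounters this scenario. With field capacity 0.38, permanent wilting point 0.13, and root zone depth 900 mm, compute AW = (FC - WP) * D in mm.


AW = (FC - WP) * D
   = (0.38 - 0.13) * 900
   = 0.25 * 900
   = 225 mm


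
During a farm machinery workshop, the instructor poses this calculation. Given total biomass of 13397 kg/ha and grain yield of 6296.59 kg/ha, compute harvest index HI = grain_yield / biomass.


HI = grain_yield / biomass
   = 6296.59 / 13397
   = 0.47


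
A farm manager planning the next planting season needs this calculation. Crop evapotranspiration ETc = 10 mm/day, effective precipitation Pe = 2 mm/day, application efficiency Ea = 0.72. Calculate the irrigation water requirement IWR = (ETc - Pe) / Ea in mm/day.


IWR = (ETc - Pe) / Ea
    = (10 - 2) / 0.72
    = 8 / 0.72
    = 11.11 mm/day


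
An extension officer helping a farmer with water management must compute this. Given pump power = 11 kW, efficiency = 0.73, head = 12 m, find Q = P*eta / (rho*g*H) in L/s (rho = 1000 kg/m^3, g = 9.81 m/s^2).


Q = (P * 1000 * eta) / (rho * g * H)
  = (11 * 1000 * 0.73) / (1000 * 9.81 * 12)
  = 8030 / 117720
  = 0.06821 m^3/s = 68.21 L/s


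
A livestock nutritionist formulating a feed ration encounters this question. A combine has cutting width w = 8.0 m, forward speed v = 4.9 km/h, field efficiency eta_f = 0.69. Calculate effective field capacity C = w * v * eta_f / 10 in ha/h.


C = w * v * eta_f / 10
  = 8.0 * 4.9 * 0.69 / 10
  = 27.05 / 10
  = 2.70 ha/h


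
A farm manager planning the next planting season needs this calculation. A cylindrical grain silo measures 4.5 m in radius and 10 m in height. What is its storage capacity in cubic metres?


V = pi * r^2 * h
  = pi * 4.5^2 * 10
  = pi * 20.25 * 10
  = 636.17 m^3


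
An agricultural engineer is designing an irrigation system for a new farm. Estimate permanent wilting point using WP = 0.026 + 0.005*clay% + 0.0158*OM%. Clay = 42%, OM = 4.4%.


WP = 0.026 + 0.005*42 + 0.0158*4.4
   = 0.026 + 0.2100 + 0.0695
   = 0.3055


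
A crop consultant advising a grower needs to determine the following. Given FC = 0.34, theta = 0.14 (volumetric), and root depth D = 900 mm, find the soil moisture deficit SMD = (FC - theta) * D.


SMD = (FC - theta) * D
    = (0.34 - 0.14) * 900
    = 0.200 * 900
    = 180 mm


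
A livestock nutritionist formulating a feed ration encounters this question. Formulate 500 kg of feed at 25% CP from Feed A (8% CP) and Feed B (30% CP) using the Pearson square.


parts_A = CP_b - target = 30 - 25 = 5
parts_B = target - CP_a = 25 - 8 = 17
total_parts = 5 + 17 = 22
Feed A = 500 * 5 / 22 = 113.64 kg
Feed B = 500 * 17 / 22 = 386.36 kg

113.64 kg


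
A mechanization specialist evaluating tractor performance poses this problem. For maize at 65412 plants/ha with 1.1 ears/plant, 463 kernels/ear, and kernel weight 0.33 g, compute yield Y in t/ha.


Y = density * ears * kernels * kw
  = 65412 * 1.1 * 463 * 0.33 g/ha
  = 10993729.43 g/ha
  = 10993.73 kg/ha = 10.99 t/ha


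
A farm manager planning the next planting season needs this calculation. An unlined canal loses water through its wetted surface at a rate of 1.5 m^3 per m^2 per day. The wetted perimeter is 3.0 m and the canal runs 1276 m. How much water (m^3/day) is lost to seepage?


S = C * P * L
  = 1.5 * 3.0 * 1276
  = 5742 m^3/day


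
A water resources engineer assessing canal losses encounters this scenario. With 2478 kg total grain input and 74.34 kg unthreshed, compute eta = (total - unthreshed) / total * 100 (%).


eta = (total - unthreshed) / total * 100
    = (2478 - 74.34) / 2478 * 100
    = 2403.66 / 2478 * 100
    = 97%


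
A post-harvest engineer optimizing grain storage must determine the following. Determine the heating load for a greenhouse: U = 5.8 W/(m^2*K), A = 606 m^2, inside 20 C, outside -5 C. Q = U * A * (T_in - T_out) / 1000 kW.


dT = 20 - (-5) = 25 K
Q = U * A * dT
  = 5.8 * 606 * 25
  = 87870 W = 87.87 kW


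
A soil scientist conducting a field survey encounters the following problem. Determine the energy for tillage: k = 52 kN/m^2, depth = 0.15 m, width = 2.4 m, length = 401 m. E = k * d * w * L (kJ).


E = k * d * w * L
  = 52 * 0.15 * 2.4 * 401
  = 7506.72 kJ


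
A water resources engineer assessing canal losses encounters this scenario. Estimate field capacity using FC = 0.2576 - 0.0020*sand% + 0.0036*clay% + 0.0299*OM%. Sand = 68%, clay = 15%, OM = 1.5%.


FC = 0.2576 - 0.0020*68 + 0.0036*15 + 0.0299*1.5
   = 0.2576 - 0.1360 + 0.0540 + 0.0449
   = 0.2205


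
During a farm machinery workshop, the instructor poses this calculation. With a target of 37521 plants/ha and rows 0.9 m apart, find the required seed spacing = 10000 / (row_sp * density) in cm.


spacing = 10000 / (row_sp * density)
        = 10000 / (0.9 * 37521)
        = 10000 / 33768.90
        = 0.29613 m = 29.61 cm


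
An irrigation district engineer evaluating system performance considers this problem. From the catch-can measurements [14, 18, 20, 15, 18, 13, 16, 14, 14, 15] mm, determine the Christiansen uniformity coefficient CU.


xbar = 157 / 10 = 15.700
sum|xi - xbar| = 18.400
CU = 100 * (1 - 18.400 / (10 * 15.700))
   = 100 * (1 - 0.1172)
   = 88.28%


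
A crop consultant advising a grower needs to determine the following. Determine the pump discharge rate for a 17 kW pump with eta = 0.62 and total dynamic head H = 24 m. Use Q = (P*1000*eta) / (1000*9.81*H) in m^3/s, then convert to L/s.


Q = (P * 1000 * eta) / (rho * g * H)
  = (17 * 1000 * 0.62) / (1000 * 9.81 * 24)
  = 10540 / 235440
  = 0.04477 m^3/s = 44.77 L/s


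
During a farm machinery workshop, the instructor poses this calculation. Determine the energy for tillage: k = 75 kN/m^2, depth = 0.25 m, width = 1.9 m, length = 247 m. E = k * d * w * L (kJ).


E = k * d * w * L
  = 75 * 0.25 * 1.9 * 247
  = 8799.38 kJ


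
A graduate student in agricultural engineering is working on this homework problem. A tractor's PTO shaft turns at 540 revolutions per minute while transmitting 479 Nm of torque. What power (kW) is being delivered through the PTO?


P = 2*pi*n*T / 60000
  = 2*pi * 540 * 479 / 60000
  = 1625208.71 / 60000
  = 27.09 kW


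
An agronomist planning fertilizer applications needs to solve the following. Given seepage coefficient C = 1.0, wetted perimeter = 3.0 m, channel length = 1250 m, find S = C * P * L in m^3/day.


S = C * P * L
  = 1.0 * 3.0 * 1250
  = 3750 m^3/day


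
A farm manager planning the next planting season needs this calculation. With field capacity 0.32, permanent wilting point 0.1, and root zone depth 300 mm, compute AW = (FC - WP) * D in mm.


AW = (FC - WP) * D
   = (0.32 - 0.1) * 300
   = 0.22 * 300
   = 66 mm


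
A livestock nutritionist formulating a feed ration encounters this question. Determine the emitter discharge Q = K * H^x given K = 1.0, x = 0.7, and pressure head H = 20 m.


Q = K * H^x
  = 1.0 * 20^0.7
  = 1.0 * 8.1418
  = 8.14 L/h


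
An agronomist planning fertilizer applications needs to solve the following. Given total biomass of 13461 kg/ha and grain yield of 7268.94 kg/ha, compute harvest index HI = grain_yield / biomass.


HI = grain_yield / biomass
   = 7268.94 / 13461
   = 0.54


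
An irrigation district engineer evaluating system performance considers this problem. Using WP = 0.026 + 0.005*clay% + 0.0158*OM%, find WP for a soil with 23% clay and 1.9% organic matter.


WP = 0.026 + 0.005*23 + 0.0158*1.9
   = 0.026 + 0.1150 + 0.0300
   = 0.1710


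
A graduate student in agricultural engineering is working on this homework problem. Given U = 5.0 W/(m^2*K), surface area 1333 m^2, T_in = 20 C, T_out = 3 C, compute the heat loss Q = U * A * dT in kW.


dT = 20 - (3) = 17 K
Q = U * A * dT
  = 5.0 * 1333 * 17
  = 113305 W = 113.31 kW


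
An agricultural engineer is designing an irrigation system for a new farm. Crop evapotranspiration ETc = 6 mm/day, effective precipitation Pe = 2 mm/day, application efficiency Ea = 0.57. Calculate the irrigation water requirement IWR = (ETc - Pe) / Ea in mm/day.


IWR = (ETc - Pe) / Ea
    = (6 - 2) / 0.57
    = 4 / 0.57
    = 7.02 mm/day


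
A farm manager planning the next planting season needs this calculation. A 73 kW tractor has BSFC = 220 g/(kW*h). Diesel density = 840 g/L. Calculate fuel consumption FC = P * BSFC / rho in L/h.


FC = P * BSFC / rho_fuel
   = 73 * 220 / 840
   = 16060 / 840
   = 19.12 L/h


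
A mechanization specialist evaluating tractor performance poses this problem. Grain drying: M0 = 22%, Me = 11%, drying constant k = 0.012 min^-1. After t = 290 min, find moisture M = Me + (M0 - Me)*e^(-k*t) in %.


M = Me + (M0 - Me) * e^(-k*t)
  = 11 + (22 - 11) * e^(-0.012*290)
  = 11 + 11 * e^(-3.480)
  = 11 + 11 * 0.03081
  = 11 + 0.3389
  = 11.34%


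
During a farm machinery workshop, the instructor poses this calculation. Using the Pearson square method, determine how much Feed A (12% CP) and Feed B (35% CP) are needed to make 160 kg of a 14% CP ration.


parts_A = CP_b - target = 35 - 14 = 21
parts_B = target - CP_a = 14 - 12 = 2
total_parts = 21 + 2 = 23
Feed A = 160 * 21 / 23 = 146.09 kg
Feed B = 160 * 2 / 23 = 13.91 kg

146.09 kg


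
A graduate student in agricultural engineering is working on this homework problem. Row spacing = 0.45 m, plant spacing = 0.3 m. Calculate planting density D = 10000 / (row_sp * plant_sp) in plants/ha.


D = 10000 / (row_sp * plant_sp)
  = 10000 / (0.45 * 0.3)
  = 10000 / 0.1350
  = 74074.07 plants/ha


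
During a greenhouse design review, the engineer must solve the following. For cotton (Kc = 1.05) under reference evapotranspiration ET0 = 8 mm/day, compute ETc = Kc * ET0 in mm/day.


ETc = Kc * ET0
    = 1.05 * 8
    = 8.40 mm/day


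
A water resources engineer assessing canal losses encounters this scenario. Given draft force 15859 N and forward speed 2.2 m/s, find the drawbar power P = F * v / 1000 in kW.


P = F * v / 1000
  = 15859 * 2.2 / 1000
  = 34889.80 / 1000
  = 34.89 kW


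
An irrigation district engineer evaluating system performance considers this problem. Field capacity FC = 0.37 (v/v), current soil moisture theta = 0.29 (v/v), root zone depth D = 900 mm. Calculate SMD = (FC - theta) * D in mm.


SMD = (FC - theta) * D
    = (0.37 - 0.29) * 900
    = 0.080 * 900
    = 72 mm


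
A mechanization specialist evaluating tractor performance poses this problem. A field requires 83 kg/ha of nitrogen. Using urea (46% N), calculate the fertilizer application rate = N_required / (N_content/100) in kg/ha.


Rate = N_required / (N_content / 100)
     = 83 / (46 / 100)
     = 83 / 0.46
     = 180.43 kg/ha


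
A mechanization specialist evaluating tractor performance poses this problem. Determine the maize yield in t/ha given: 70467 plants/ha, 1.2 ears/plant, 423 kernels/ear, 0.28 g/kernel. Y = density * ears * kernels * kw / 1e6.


Y = density * ears * kernels * kw
  = 70467 * 1.2 * 423 * 0.28 g/ha
  = 10015333.78 g/ha
  = 10015.33 kg/ha = 10.02 t/ha


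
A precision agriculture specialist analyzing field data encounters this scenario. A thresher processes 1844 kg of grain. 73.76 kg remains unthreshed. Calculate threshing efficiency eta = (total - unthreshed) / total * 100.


eta = (total - unthreshed) / total * 100
    = (1844 - 73.76) / 1844 * 100
    = 1770.24 / 1844 * 100
    = 96%


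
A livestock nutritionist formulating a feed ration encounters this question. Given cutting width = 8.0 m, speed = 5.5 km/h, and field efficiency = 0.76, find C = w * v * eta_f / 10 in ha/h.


C = w * v * eta_f / 10
  = 8.0 * 5.5 * 0.76 / 10
  = 33.44 / 10
  = 3.34 ha/h


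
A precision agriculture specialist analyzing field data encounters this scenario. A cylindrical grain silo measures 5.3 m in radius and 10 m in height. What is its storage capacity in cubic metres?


V = pi * r^2 * h
  = pi * 5.3^2 * 10
  = pi * 28.09 * 10
  = 882.47 m^3


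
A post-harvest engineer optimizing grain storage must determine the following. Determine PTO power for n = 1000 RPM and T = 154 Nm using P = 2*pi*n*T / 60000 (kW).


P = 2*pi*n*T / 60000
  = 2*pi * 1000 * 154 / 60000
  = 967610.54 / 60000
  = 16.13 kW


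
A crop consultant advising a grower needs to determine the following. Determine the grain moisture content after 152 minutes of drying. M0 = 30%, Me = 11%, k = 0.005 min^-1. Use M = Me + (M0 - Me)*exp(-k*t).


M = Me + (M0 - Me) * e^(-k*t)
  = 11 + (30 - 11) * e^(-0.005*152)
  = 11 + 19 * e^(-0.760)
  = 11 + 19 * 0.46767
  = 11 + 8.8857
  = 19.89%


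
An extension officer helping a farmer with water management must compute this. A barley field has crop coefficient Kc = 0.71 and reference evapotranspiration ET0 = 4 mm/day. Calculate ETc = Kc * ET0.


ETc = Kc * ET0
    = 0.71 * 4
    = 2.84 mm/day


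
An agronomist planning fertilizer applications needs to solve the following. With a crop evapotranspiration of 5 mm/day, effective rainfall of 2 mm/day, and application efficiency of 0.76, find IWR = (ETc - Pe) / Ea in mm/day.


IWR = (ETc - Pe) / Ea
    = (5 - 2) / 0.76
    = 3 / 0.76
    = 3.95 mm/day


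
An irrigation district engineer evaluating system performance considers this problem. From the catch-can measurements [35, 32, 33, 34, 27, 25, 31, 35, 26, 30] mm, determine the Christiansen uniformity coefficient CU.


xbar = 308 / 10 = 30.800
sum|xi - xbar| = 30.400
CU = 100 * (1 - 30.400 / (10 * 30.800))
   = 100 * (1 - 0.0987)
   = 90.13%


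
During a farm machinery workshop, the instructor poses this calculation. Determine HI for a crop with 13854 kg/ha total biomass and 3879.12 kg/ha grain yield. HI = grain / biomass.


HI = grain_yield / biomass
   = 3879.12 / 13854
   = 0.28


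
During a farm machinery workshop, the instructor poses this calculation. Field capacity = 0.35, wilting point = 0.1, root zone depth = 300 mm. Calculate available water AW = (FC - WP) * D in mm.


AW = (FC - WP) * D
   = (0.35 - 0.1) * 300
   = 0.25 * 300
   = 75 mm


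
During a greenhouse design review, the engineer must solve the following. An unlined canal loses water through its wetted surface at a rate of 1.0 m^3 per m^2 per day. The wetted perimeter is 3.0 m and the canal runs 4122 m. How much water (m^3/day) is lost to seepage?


S = C * P * L
  = 1.0 * 3.0 * 4122
  = 12366 m^3/day


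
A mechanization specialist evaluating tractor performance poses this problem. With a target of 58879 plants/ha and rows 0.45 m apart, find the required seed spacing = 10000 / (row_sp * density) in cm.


spacing = 10000 / (row_sp * density)
        = 10000 / (0.45 * 58879)
        = 10000 / 26495.55
        = 0.37742 m = 37.74 cm


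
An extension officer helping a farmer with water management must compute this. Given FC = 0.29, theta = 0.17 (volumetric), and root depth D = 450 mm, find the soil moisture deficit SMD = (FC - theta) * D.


SMD = (FC - theta) * D
    = (0.29 - 0.17) * 450
    = 0.120 * 450
    = 54 mm


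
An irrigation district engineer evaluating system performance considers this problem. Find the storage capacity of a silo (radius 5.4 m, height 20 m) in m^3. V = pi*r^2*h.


V = pi * r^2 * h
  = pi * 5.4^2 * 20
  = pi * 29.16 * 20
  = 1832.18 m^3


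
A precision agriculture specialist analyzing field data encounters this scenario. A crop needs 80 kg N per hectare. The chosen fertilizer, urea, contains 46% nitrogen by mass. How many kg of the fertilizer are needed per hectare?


Rate = N_required / (N_content / 100)
     = 80 / (46 / 100)
     = 80 / 0.46
     = 173.91 kg/ha


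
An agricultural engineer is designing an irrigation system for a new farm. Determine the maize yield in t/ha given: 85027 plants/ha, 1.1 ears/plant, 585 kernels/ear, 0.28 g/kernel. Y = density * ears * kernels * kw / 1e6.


Y = density * ears * kernels * kw
  = 85027 * 1.1 * 585 * 0.28 g/ha
  = 15320164.86 g/ha
  = 15320.16 kg/ha = 15.32 t/ha


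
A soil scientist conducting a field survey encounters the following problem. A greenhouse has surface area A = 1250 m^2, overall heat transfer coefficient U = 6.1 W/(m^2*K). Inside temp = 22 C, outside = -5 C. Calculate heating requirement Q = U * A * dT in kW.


dT = 22 - (-5) = 27 K
Q = U * A * dT
  = 6.1 * 1250 * 27
  = 205875 W = 205.88 kW


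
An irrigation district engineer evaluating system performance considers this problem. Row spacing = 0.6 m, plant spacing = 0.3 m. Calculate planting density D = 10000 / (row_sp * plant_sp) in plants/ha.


D = 10000 / (row_sp * plant_sp)
  = 10000 / (0.6 * 0.3)
  = 10000 / 0.1800
  = 55555.56 plants/ha


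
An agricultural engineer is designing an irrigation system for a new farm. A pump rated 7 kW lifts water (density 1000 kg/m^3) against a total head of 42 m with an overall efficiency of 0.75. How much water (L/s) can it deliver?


Q = (P * 1000 * eta) / (rho * g * H)
  = (7 * 1000 * 0.75) / (1000 * 9.81 * 42)
  = 5250 / 412020
  = 0.01274 m^3/s = 12.74 L/s


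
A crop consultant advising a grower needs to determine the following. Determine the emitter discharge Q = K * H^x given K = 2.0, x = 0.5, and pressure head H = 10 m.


Q = K * H^x
  = 2.0 * 10^0.5
  = 2.0 * 3.1623
  = 6.32 L/h


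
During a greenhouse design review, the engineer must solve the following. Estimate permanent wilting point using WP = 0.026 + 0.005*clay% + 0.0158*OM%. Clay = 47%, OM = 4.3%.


WP = 0.026 + 0.005*47 + 0.0158*4.3
   = 0.026 + 0.2350 + 0.0679
   = 0.3289


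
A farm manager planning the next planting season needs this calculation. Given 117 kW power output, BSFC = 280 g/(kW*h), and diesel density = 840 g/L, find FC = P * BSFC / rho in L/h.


FC = P * BSFC / rho_fuel
   = 117 * 280 / 840
   = 32760 / 840
   = 39 L/h


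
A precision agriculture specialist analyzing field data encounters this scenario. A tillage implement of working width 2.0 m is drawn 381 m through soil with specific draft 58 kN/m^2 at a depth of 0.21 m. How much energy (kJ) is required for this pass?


E = k * d * w * L
  = 58 * 0.21 * 2.0 * 381
  = 9281.16 kJ


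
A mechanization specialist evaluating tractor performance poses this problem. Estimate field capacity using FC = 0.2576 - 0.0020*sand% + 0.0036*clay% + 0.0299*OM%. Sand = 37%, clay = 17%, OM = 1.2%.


FC = 0.2576 - 0.0020*37 + 0.0036*17 + 0.0299*1.2
   = 0.2576 - 0.0740 + 0.0612 + 0.0359
   = 0.2807


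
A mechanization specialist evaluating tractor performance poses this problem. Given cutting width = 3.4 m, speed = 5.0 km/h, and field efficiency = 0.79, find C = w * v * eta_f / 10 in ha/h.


C = w * v * eta_f / 10
  = 3.4 * 5.0 * 0.79 / 10
  = 13.43 / 10
  = 1.34 ha/h


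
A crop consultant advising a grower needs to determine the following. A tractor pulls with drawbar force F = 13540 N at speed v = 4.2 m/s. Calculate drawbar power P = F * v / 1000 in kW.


P = F * v / 1000
  = 13540 * 4.2 / 1000
  = 56868 / 1000
  = 56.87 kW


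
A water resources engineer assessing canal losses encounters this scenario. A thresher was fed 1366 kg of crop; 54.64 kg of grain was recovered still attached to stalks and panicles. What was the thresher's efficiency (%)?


eta = (total - unthreshed) / total * 100
    = (1366 - 54.64) / 1366 * 100
    = 1311.36 / 1366 * 100
    = 96%


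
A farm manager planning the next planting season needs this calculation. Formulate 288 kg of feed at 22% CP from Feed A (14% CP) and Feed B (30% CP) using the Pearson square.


parts_A = CP_b - target = 30 - 22 = 8
parts_B = target - CP_a = 22 - 14 = 8
total_parts = 8 + 8 = 16
Feed A = 288 * 8 / 16 = 144 kg
Feed B = 288 * 8 / 16 = 144 kg


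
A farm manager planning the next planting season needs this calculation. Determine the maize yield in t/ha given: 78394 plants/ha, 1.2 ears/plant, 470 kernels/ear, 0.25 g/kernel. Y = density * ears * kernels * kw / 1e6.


Y = density * ears * kernels * kw
  = 78394 * 1.2 * 470 * 0.25 g/ha
  = 11053554 g/ha
  = 11053.55 kg/ha = 11.05 t/ha


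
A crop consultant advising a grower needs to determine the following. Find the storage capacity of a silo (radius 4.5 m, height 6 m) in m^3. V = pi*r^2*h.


V = pi * r^2 * h
  = pi * 4.5^2 * 6
  = pi * 20.25 * 6
  = 381.70 m^3


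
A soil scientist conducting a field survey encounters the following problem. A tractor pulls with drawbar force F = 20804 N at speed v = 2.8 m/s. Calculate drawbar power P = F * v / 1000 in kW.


P = F * v / 1000
  = 20804 * 2.8 / 1000
  = 58251.20 / 1000
  = 58.25 kW


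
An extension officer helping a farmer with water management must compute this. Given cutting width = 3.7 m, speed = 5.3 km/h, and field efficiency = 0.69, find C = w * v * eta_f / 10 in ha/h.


C = w * v * eta_f / 10
  = 3.7 * 5.3 * 0.69 / 10
  = 13.53 / 10
  = 1.35 ha/h


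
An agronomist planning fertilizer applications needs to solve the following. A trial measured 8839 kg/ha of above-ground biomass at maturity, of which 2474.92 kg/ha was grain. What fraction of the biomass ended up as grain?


HI = grain_yield / biomass
   = 2474.92 / 8839
   = 0.28


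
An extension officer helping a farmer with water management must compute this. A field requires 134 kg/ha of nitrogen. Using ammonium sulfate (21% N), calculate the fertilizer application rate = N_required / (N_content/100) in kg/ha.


Rate = N_required / (N_content / 100)
     = 134 / (21 / 100)
     = 134 / 0.21
     = 638.10 kg/ha


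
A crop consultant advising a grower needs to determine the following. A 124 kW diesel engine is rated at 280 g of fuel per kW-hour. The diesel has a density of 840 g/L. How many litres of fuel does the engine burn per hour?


FC = P * BSFC / rho_fuel
   = 124 * 280 / 840
   = 34720 / 840
   = 41.33 L/h


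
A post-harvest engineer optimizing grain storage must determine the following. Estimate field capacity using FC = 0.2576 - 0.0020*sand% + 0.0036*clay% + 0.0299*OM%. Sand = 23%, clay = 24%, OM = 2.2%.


FC = 0.2576 - 0.0020*23 + 0.0036*24 + 0.0299*2.2
   = 0.2576 - 0.0460 + 0.0864 + 0.0658
   = 0.3638


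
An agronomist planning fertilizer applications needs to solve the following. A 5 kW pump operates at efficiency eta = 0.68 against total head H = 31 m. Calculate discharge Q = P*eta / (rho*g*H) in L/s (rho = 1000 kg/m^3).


Q = (P * 1000 * eta) / (rho * g * H)
  = (5 * 1000 * 0.68) / (1000 * 9.81 * 31)
  = 3400 / 304110
  = 0.01118 m^3/s = 11.18 L/s


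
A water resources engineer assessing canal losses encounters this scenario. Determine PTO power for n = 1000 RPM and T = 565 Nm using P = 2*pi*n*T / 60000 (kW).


P = 2*pi*n*T / 60000
  = 2*pi * 1000 * 565 / 60000
  = 3549999.70 / 60000
  = 59.17 kW


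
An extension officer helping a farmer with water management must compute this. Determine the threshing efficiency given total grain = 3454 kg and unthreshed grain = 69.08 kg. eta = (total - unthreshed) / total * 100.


eta = (total - unthreshed) / total * 100
    = (3454 - 69.08) / 3454 * 100
    = 3384.92 / 3454 * 100
    = 98%


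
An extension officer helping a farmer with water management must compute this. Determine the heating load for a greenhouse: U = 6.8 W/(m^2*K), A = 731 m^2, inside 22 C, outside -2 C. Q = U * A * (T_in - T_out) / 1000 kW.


dT = 22 - (-2) = 24 K
Q = U * A * dT
  = 6.8 * 731 * 24
  = 119299.20 W = 119.30 kW


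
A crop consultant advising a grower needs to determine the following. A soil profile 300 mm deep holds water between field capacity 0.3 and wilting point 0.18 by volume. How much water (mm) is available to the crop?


AW = (FC - WP) * D
   = (0.3 - 0.18) * 300
   = 0.12 * 300
   = 36 mm


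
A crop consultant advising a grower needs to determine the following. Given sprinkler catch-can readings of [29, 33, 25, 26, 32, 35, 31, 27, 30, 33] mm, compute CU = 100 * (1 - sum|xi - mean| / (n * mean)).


xbar = 301 / 10 = 30.100
sum|xi - xbar| = 27
CU = 100 * (1 - 27 / (10 * 30.100))
   = 100 * (1 - 0.0897)
   = 91.03%


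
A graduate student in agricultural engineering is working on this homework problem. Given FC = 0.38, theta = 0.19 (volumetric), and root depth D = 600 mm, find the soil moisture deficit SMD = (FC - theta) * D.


SMD = (FC - theta) * D
    = (0.38 - 0.19) * 600
    = 0.190 * 600
    = 114 mm


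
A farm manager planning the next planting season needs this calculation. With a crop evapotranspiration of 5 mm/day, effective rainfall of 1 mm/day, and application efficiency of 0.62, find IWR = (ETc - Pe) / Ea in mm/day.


IWR = (ETc - Pe) / Ea
    = (5 - 1) / 0.62
    = 4 / 0.62
    = 6.45 mm/day


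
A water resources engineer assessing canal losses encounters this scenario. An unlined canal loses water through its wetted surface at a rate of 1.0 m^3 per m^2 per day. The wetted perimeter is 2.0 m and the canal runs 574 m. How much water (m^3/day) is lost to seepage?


S = C * P * L
  = 1.0 * 2.0 * 574
  = 1148 m^3/day


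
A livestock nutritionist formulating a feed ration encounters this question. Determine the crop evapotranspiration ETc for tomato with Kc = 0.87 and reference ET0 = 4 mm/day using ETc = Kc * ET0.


ETc = Kc * ET0
    = 0.87 * 4
    = 3.48 mm/day


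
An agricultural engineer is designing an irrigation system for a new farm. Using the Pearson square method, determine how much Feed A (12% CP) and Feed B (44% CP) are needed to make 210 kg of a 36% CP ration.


parts_A = CP_b - target = 44 - 36 = 8
parts_B = target - CP_a = 36 - 12 = 24
total_parts = 8 + 24 = 32
Feed A = 210 * 8 / 32 = 52.50 kg
Feed B = 210 * 24 / 32 = 157.50 kg

52.50 kg


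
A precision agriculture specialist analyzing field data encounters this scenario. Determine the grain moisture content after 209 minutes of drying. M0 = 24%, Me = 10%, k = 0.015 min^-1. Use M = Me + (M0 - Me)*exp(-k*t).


M = Me + (M0 - Me) * e^(-k*t)
  = 10 + (24 - 10) * e^(-0.015*209)
  = 10 + 14 * e^(-3.135)
  = 10 + 14 * 0.04350
  = 10 + 0.6090
  = 10.61%


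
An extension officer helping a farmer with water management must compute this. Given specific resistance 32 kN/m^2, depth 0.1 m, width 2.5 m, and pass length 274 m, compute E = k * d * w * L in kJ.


E = k * d * w * L
  = 32 * 0.1 * 2.5 * 274
  = 2192 kJ


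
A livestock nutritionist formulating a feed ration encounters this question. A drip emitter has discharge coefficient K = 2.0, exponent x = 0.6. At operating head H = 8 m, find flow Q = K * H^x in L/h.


Q = K * H^x
  = 2.0 * 8^0.6
  = 2.0 * 3.4822
  = 6.96 L/h


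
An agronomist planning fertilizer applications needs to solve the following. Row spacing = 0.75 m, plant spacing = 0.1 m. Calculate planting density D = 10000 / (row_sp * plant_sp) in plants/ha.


D = 10000 / (row_sp * plant_sp)
  = 10000 / (0.75 * 0.1)
  = 10000 / 0.0750
  = 133333.33 plants/ha


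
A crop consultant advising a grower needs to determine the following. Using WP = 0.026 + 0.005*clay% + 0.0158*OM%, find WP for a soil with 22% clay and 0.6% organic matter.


WP = 0.026 + 0.005*22 + 0.0158*0.6
   = 0.026 + 0.1100 + 0.0095
   = 0.1455


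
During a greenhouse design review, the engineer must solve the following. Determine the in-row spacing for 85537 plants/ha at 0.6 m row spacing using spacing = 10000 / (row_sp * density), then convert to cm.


spacing = 10000 / (row_sp * density)
        = 10000 / (0.6 * 85537)
        = 10000 / 51322.20
        = 0.19485 m = 19.48 cm


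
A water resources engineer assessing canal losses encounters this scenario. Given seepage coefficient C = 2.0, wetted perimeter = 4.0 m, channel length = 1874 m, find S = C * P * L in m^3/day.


S = C * P * L
  = 2.0 * 4.0 * 1874
  = 14992 m^3/day


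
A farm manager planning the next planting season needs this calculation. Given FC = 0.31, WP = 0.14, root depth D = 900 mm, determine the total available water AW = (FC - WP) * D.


AW = (FC - WP) * D
   = (0.31 - 0.14) * 900
   = 0.17 * 900
   = 153 mm


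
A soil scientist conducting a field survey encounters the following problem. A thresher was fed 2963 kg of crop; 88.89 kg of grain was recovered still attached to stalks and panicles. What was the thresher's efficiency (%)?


eta = (total - unthreshed) / total * 100
    = (2963 - 88.89) / 2963 * 100
    = 2874.11 / 2963 * 100
    = 97%


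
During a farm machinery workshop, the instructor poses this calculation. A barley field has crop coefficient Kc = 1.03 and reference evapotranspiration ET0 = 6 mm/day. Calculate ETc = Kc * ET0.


ETc = Kc * ET0
    = 1.03 * 6
    = 6.18 mm/day


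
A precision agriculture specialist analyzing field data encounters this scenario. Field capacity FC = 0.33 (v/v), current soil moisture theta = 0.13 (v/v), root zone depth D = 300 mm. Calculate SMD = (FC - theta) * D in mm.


SMD = (FC - theta) * D
    = (0.33 - 0.13) * 300
    = 0.200 * 300
    = 60 mm


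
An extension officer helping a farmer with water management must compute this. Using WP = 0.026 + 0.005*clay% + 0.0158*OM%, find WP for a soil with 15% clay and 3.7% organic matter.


WP = 0.026 + 0.005*15 + 0.0158*3.7
   = 0.026 + 0.0750 + 0.0585
   = 0.1595


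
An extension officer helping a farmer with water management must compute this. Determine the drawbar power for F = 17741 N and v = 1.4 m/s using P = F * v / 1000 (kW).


P = F * v / 1000
  = 17741 * 1.4 / 1000
  = 24837.40 / 1000
  = 24.84 kW


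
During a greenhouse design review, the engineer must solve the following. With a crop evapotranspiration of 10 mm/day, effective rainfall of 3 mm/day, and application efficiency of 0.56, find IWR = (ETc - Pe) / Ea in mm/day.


IWR = (ETc - Pe) / Ea
    = (10 - 3) / 0.56
    = 7 / 0.56
    = 12.50 mm/day


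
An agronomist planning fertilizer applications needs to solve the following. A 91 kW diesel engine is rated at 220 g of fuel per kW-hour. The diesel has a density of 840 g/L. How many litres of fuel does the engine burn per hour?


FC = P * BSFC / rho_fuel
   = 91 * 220 / 840
   = 20020 / 840
   = 23.83 L/h
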